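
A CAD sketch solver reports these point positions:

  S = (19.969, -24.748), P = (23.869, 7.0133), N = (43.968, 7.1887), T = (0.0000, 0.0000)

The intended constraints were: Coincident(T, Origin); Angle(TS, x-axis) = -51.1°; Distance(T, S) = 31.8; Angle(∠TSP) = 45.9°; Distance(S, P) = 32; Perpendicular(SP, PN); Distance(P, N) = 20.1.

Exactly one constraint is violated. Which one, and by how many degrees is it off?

Perpendicular(SP, PN) — off by 7.50°.

T = (0.00, 0.00) ✓; TS at -51.10° ✓; |TS| = 31.80 ✓; ∠TSP = 45.90° ✓; |SP| = 32.00 ✓; ∠(SP, PN) = 82.50° ✗; |PN| = 20.10 ✓.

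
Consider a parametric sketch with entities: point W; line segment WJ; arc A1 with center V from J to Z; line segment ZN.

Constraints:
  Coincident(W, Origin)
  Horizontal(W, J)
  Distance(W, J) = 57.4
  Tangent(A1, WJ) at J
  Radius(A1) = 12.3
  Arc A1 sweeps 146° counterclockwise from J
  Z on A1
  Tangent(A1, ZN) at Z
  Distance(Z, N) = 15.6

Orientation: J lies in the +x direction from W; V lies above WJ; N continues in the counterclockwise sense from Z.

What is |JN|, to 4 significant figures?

31.80

W is at the origin; W and J share the same y with |WJ| = 57.4 and J on the +x side, so J = (57.40, 0.000). Since A1 is tangent to WJ there, VJ ⟂ WJ, so V = J + (0, 12.3) = (57.40, 12.30). On A1, J sits at bearing -90° from V; a 146° counterclockwise sweep puts Z at bearing 56°, so Z = V + 12.3·(cos 56°, sin 56°) = (64.28, 22.50). A1 meets ZN tangentially, so VZ is at right angles to ZN, so ZN runs along (−sin 56°, cos 56°); with |ZN| = 15.6, N = (51.35, 31.22). Then |JN| = |N − J| = 31.80.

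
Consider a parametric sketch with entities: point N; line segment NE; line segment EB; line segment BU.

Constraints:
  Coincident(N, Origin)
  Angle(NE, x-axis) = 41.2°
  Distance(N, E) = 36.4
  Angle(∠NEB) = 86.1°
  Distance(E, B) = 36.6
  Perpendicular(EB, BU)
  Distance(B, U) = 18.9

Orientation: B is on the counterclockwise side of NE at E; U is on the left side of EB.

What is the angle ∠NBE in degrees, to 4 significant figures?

46.78°

N is at the origin; NE runs at 41.2° with length 36.4, so E = 36.4·(cos 41.2°, sin 41.2°) = (27.39, 23.98). ∠NEB = 86.1°, so EB runs at 41.2° + (180° − 86.1°) = 135.1° from the x-axis; with |EB| = 36.6, B = E + 36.6·(cos 135.1°, sin 135.1°) = (1.463, 49.81). Then cos ∠NBE = BN·BE / (|BN||BE|), giving 46.78°.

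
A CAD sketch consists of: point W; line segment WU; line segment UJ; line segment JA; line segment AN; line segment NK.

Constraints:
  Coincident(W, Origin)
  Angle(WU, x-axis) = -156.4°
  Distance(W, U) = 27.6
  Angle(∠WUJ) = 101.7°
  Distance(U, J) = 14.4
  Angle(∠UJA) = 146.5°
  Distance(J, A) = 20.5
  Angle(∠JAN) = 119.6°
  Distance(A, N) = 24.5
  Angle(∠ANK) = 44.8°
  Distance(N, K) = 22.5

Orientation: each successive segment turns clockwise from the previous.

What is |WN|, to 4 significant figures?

36.49

W is at the origin; WU runs at -156.4° with length 27.6, so U = (-25.29, -11.05). ∠WUJ = 101.7° gives UJ at 125.3° from the x-axis; with |UJ| = 14.4, J = (-33.61, 0.7027). ∠UJA = 146.5° gives JA at 91.80° from the x-axis; with |JA| = 20.5, A = (-34.26, 21.19). ∠JAN = 119.6° gives AN at 31.40° from the x-axis; with |AN| = 24.5, N = (-13.34, 33.96). Then |WN| = |N − W| = 36.49.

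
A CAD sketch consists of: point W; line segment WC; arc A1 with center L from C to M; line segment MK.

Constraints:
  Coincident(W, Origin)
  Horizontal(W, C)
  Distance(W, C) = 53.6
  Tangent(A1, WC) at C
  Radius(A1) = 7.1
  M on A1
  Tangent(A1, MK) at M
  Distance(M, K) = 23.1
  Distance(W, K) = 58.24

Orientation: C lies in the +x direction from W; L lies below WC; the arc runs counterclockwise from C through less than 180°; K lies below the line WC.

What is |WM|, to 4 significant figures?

47.23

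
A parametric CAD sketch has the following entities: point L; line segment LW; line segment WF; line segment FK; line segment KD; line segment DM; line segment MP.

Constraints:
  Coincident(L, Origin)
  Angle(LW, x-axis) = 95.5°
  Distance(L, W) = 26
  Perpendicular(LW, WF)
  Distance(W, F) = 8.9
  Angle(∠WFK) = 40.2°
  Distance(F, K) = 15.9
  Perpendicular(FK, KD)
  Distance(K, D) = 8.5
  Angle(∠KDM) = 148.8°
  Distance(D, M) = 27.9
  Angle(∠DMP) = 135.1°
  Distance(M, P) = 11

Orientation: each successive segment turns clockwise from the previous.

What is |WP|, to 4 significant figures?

33.36

L is at the origin; LW runs at 95.5° with length 26.0, so W = (-2.492, 25.88). The perpendicularity gives WF at right angles to LW, so WF runs at 5.500°; with |WF| = 8.9, F = (6.367, 26.73). ∠WFK = 40.2° gives FK at -134.3° from the x-axis; with |FK| = 15.9, K = (-4.738, 15.35). FK ⟂ KD, so KD runs at 135.7°; with |KD| = 8.5, D = (-10.82, 21.29). ∠KDM = 148.8° gives DM at 104.5° from the x-axis; with |DM| = 27.9, M = (-17.81, 48.30). ∠DMP = 135.1° gives MP at 59.60° from the x-axis; with |MP| = 11.0, P = (-12.24, 57.79). Then |WP| = |P − W| = 33.36.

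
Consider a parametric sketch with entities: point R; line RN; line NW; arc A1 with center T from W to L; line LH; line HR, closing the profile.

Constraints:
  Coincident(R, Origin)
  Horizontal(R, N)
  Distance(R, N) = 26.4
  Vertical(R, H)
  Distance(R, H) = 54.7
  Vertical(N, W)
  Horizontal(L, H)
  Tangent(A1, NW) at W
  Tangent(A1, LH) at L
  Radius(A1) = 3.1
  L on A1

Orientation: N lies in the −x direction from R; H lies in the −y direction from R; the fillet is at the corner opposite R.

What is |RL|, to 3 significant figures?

59.5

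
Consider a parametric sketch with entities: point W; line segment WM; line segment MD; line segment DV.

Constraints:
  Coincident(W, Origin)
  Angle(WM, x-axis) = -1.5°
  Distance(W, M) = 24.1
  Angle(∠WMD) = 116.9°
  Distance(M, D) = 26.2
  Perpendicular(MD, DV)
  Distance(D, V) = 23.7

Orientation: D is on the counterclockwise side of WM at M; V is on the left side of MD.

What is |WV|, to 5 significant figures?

37.169

∠WMD = 116.9°, so MD runs at -1.5° + (180° − 116.9°) = 61.600° from the x-axis; with |MD| = 26.2, D = M + 26.2·(cos 61.600°, sin 61.600°) = (36.553, 22.416). MD is perpendicular to DV; with |DV| = 23.7 on the left of MD, V = D + 23.7·(-0.87965, 0.47562) = (15.705, 33.688). Then |WV| = |V − W| = 37.169.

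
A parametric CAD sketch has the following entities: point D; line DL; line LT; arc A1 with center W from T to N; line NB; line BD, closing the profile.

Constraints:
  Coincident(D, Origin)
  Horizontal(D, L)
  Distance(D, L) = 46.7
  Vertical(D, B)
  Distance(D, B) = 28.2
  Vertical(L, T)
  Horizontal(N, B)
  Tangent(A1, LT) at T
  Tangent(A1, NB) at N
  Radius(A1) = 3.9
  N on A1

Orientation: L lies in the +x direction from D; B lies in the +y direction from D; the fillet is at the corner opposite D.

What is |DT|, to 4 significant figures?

52.64

The virtual corner opposite D is at (46.70, 28.20). The tangent condition forces WT to be normal to LT and since A1 is tangent to NB there, WN ⟂ NB, with radius 3.9, so the center W sits 3.9 in from both sides at W = (42.80, 24.30). That places the tangent points at T = (46.70, 24.30) on LT and N = (42.80, 28.20) on NB. Then |DT| = |T − D| = 52.64.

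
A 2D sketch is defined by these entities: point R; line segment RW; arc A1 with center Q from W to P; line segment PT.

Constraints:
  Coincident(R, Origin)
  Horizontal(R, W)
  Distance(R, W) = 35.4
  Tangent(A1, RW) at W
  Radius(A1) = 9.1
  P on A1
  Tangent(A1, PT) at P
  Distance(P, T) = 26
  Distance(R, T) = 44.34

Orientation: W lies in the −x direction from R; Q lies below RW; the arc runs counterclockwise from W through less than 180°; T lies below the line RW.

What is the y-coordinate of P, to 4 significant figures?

-14.62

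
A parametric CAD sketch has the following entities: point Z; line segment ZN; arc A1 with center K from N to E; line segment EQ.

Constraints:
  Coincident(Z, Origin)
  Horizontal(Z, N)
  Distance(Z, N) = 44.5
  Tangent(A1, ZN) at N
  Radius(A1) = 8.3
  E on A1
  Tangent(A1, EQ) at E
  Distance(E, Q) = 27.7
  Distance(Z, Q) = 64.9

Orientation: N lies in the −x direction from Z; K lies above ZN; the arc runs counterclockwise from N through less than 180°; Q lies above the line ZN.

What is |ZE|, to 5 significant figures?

40.085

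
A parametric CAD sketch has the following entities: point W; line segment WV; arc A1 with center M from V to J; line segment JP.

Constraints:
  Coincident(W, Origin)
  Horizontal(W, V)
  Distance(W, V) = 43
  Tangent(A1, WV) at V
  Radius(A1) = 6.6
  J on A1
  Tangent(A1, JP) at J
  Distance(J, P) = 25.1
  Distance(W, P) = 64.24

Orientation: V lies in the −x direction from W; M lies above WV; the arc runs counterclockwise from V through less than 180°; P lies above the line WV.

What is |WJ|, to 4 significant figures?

40.44

Checks: |MJ| = 6.600 ✓; ∠(MJ, JP) = 90.00° ✓; |JP| = 25.10 ✓; |WP| = 64.24 ✓.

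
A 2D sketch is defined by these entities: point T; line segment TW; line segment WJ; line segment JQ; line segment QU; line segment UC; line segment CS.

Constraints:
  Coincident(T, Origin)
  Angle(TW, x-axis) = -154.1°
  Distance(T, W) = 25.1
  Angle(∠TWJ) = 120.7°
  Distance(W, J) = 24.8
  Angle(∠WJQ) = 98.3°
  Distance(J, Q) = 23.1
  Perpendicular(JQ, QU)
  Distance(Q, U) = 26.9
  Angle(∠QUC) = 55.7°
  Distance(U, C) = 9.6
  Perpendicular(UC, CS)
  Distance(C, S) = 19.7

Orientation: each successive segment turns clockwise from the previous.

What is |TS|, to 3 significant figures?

36.6

T is at the origin; TW runs at -154.1° with length 25.1, so W = (-22.6, -11.0). ∠TWJ = 120.7° gives WJ at 147° from the x-axis; with |WJ| = 24.8, J = (-43.3, 2.69). ∠WJQ = 98.3° gives JQ at 64.9° from the x-axis; with |JQ| = 23.1, Q = (-33.5, 23.6). JQ is perpendicular to QU, so QU runs at -25.1°; with |QU| = 26.9, U = (-9.12, 12.2). ∠QUC = 55.7° gives UC at -149° from the x-axis; with |UC| = 9.6, C = (-17.4, 7.31). UC is perpendicular to CS, so CS runs at 121°; with |CS| = 19.7, S = (-27.4, 24.3). Then |TS| = |S − T| = 36.6.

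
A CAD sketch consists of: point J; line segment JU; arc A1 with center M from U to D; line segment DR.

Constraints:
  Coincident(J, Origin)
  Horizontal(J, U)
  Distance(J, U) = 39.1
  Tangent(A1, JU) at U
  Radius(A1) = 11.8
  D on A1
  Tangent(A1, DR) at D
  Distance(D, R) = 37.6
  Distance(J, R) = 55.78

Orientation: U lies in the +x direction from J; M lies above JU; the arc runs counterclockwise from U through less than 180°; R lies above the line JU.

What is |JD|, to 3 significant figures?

52.1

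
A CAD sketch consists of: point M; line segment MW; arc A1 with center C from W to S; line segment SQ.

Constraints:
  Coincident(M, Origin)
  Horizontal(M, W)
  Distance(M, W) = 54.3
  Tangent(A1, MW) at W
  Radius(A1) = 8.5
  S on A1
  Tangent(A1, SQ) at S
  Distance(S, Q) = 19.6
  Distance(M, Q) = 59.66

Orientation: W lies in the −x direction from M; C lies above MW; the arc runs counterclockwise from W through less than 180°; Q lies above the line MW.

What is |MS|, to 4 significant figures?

47.43

M is at the origin; M and W share the same y with |MW| = 54.3 and W on the −x side, so W = (-54.30, 0.000). Since A1 is tangent to MW there, CW ⟂ MW, so C = W + (0, 8.5) = (-54.30, 8.500). Since CS ⟂ SQ (tangency), |CQ| = √(8.5² + 19.6²) = 21.36 regardless of where S sits on A1. So Q lies on both circle(M, 59.66) and circle(C, 21.36); the above-MW intersection is Q = (-51.74, 29.71). S is the foot of the tangent from Q: S = (-46.15, 10.92).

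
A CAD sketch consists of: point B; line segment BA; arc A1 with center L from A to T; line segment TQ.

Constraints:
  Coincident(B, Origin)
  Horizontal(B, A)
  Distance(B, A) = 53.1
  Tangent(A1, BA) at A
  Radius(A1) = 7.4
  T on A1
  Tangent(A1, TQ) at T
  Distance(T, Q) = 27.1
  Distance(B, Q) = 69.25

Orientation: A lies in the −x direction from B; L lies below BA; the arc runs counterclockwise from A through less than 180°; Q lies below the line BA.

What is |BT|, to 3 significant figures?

61.0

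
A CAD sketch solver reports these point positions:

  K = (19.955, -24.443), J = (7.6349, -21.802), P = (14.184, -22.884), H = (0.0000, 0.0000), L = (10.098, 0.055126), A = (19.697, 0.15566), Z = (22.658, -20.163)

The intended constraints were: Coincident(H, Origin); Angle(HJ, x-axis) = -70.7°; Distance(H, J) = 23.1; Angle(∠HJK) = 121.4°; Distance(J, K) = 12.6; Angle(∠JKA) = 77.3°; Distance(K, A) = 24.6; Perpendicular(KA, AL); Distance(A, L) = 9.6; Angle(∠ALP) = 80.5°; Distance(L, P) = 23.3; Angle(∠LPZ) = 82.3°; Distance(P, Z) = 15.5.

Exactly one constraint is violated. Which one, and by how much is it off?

Distance(P, Z) = 15.5 — off by 6.60.

H = (0.00, 0.00) ✓; HJ at -70.70° ✓; |HJ| = 23.10 ✓; ∠HJK = 121.4° ✓; |JK| = 12.60 ✓; ∠JKA = 77.30° ✓; |KA| = 24.60 ✓; ∠(KA, AL) = 90.00° ✓; |AL| = 9.600 ✓; ∠ALP = 80.50° ✓; |LP| = 23.30 ✓; ∠LPZ = 82.30° ✓; |PZ| = 8.900 ✗.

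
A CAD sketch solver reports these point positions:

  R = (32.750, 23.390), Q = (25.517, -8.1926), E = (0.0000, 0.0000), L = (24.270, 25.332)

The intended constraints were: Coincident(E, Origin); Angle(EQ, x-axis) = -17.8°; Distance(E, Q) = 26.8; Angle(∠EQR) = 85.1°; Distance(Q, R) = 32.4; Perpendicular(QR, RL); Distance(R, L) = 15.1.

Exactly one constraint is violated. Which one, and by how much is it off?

Distance(R, L) = 15.1 — off by 6.40.

E = (0.00, 0.00) ✓; EQ at -17.80° ✓; |EQ| = 26.80 ✓; ∠EQR = 85.10° ✓; |QR| = 32.40 ✓; ∠(QR, RL) = 90.00° ✓; |RL| = 8.700 ✗.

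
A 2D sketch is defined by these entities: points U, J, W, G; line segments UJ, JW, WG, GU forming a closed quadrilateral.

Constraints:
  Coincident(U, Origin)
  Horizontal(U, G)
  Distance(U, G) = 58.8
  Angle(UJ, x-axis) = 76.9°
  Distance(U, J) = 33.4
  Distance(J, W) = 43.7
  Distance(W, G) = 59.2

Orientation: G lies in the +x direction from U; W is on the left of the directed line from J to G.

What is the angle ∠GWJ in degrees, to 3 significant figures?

70.4°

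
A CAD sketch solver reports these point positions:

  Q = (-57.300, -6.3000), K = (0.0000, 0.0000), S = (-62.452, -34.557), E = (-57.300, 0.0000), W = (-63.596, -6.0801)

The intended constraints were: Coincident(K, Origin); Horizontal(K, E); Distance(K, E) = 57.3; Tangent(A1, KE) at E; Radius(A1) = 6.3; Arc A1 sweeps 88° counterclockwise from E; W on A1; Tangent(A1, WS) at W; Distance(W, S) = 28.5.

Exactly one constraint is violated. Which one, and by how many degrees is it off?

Tangent(A1, WS) at W — off by 4.30°.

K = (0.00, 0.00) ✓; K.y = 0.00, E.y = 0.00 ✓; |KE| = 57.30 ✓; ∠(QE, EK) = 90.00° ✓; |QE| = 6.300 ✓; bearing(Q→W) − bearing(Q→E) = 88.00° ✓; |QW| = 6.300 ✓; ∠(QW, WS) = 85.70° ✗; |WS| = 28.50 ✓.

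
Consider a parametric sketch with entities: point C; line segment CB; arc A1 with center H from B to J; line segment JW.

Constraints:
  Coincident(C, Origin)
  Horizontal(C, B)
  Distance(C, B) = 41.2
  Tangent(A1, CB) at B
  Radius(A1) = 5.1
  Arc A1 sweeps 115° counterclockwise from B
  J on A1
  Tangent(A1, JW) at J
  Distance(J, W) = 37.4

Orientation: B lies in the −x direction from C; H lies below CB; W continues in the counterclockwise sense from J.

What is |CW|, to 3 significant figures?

50.9

C is at the origin; CB is horizontal with |CB| = 41.2 and B on the −x side, so B = (-41.2, 0.00). Tangency of A1 to CB means the radius HB is perpendicular to CB, so H = B + (0, -5.1) = (-41.2, -5.10). On A1, B sits at bearing 90° from H; a 115° counterclockwise sweep puts J at bearing 205°, so J = H + 5.1·(cos 205°, sin 205°) = (-45.8, -7.26). The tangent condition forces HJ to be normal to JW, so JW runs along (−sin 205°, cos 205°); with |JW| = 37.4, W = (-30.0, -41.2). Then |CW| = |W − C| = 50.9.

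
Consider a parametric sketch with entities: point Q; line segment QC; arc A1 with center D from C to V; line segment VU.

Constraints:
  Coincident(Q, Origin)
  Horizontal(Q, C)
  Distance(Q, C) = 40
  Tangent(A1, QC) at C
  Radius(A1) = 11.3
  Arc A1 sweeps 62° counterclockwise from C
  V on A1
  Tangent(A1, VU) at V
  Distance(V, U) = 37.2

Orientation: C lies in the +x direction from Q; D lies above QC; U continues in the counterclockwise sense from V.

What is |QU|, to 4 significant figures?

77.83

On A1, C sits at bearing -90° from D; a 62° counterclockwise sweep puts V at bearing -28°, so V = D + 11.3·(cos -28°, sin -28°) = (49.98, 5.995). Since A1 is tangent to VU there, DV ⟂ VU, so VU runs along (−sin -28°, cos -28°); with |VU| = 37.2, U = (67.44, 38.84). Then |QU| = |U − Q| = 77.83.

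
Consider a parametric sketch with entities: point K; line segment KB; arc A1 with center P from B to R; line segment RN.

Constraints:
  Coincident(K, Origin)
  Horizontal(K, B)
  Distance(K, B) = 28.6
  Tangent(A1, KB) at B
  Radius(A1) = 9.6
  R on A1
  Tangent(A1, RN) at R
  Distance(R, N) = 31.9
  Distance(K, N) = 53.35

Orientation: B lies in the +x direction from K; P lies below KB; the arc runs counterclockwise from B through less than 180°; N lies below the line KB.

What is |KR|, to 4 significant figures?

23.78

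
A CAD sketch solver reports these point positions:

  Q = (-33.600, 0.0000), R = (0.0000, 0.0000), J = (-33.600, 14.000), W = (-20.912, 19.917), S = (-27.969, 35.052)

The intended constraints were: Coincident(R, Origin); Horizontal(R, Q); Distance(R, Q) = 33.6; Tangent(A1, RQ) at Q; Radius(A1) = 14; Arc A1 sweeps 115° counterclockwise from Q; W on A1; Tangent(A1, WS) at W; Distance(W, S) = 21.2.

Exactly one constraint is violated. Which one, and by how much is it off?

Distance(W, S) = 21.2 — off by 4.50.

R = (0.00, 0.00) ✓; R.y = 0.00, Q.y = 0.00 ✓; |RQ| = 33.60 ✓; ∠(JQ, QR) = 90.00° ✓; |JQ| = 14.00 ✓; bearing(J→W) − bearing(J→Q) = 115.0° ✓; |JW| = 14.00 ✓; ∠(JW, WS) = 90.00° ✓; |WS| = 16.70 ✗.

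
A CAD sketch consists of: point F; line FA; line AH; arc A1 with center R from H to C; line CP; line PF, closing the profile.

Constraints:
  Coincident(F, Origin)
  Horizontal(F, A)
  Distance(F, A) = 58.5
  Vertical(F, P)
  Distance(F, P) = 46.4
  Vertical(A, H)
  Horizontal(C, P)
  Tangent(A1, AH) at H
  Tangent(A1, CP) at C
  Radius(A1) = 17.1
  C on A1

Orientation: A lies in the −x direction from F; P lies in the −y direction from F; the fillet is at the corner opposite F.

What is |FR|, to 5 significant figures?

50.719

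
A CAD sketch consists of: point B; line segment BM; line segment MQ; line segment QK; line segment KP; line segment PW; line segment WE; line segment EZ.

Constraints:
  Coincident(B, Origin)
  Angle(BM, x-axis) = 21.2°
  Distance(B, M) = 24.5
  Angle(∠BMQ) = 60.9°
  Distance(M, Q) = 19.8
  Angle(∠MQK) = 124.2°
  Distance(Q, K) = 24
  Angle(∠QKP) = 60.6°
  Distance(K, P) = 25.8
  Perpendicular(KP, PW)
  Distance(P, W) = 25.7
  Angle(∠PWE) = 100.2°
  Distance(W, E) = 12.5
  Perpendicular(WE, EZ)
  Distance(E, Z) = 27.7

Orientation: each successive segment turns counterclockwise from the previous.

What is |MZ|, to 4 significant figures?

31.71

B is at the origin; BM runs at 21.2° with length 24.5, so M = (22.84, 8.860). ∠BMQ = 60.9° gives MQ at 140.3° from the x-axis; with |MQ| = 19.8, Q = (7.608, 21.51). ∠MQK = 124.2° gives QK at -163.9° from the x-axis; with |QK| = 24.0, K = (-15.45, 14.85). ∠QKP = 60.6° gives KP at -44.50° from the x-axis; with |KP| = 25.8, P = (2.951, -3.232). The perpendicularity gives PW at right angles to KP, so PW runs at 45.50°; with |PW| = 25.7, W = (20.96, 15.10). ∠PWE = 100.2° gives WE at 125.3° from the x-axis; with |WE| = 12.5, E = (13.74, 25.30). The perpendicularity gives EZ at right angles to WE, so EZ runs at -144.7°; with |EZ| = 27.7, Z = (-8.866, 9.294). Then |MZ| = |Z − M| = 31.71.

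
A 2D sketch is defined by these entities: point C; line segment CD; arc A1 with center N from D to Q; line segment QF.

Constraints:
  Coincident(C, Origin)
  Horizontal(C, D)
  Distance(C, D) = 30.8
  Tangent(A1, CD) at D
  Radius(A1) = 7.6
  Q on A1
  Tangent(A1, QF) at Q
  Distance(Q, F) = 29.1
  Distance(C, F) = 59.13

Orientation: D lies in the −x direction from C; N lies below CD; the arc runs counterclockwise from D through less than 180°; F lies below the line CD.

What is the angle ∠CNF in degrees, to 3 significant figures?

146°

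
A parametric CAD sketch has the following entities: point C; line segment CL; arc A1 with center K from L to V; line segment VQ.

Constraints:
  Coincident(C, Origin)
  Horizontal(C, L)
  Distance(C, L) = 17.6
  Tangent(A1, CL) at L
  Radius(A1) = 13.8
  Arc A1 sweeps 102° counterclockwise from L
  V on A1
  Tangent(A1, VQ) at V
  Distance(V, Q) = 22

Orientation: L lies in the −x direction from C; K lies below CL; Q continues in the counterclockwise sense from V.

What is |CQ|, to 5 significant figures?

46.496

On A1, L sits at bearing 90° from K; a 102° counterclockwise sweep puts V at bearing 192°, so V = K + 13.8·(cos 192°, sin 192°) = (-31.098, -16.669). A1 meets VQ tangentially, so KV is at right angles to VQ, so VQ runs along (−sin 192°, cos 192°); with |VQ| = 22.0, Q = (-26.524, -38.188). Then |CQ| = |Q − C| = 46.496.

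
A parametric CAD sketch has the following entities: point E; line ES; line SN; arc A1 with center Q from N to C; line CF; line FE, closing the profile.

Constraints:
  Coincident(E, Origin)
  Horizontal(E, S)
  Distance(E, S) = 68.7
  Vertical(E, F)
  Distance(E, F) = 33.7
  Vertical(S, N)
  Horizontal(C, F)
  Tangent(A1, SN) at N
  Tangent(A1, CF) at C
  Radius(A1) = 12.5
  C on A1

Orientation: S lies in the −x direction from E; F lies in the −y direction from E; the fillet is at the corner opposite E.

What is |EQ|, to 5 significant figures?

60.066

E is at the origin; E and S share the same y with |ES| = 68.7 and S on the −x side, so S = (-68.700, 0.0000). E and F share the same x with |EF| = 33.7 and F on the −y side, so F = (0.0000, -33.700). The virtual corner opposite E is at (-68.700, -33.700). The tangent condition forces QN to be normal to SN and since A1 is tangent to CF there, QC ⟂ CF, with radius 12.5, so the center Q sits 12.5 in from both sides at Q = (-56.200, -21.200). Then |EQ| = |Q − E| = 60.066.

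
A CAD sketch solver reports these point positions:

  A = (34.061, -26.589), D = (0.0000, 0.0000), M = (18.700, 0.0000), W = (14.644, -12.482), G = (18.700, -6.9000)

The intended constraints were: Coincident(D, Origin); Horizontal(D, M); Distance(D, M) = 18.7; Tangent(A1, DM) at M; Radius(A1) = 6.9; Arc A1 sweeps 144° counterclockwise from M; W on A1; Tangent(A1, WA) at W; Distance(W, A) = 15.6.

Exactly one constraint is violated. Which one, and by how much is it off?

Distance(W, A) = 15.6 — off by 8.40.

D = (0.00, 0.00) ✓; D.y = 0.00, M.y = 0.00 ✓; |DM| = 18.70 ✓; ∠(GM, MD) = 90.00° ✓; |GM| = 6.900 ✓; bearing(G→W) − bearing(G→M) = 144.0° ✓; |GW| = 6.900 ✓; ∠(GW, WA) = 90.00° ✓; |WA| = 24.00 ✗.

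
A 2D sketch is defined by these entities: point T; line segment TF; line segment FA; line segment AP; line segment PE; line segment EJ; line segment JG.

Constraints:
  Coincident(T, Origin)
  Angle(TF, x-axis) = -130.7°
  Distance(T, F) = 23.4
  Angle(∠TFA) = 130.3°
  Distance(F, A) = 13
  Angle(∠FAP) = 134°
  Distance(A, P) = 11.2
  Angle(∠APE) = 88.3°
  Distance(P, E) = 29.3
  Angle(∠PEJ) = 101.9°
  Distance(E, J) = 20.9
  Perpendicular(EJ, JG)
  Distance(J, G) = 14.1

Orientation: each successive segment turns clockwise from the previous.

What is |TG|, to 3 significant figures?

14.8

T is at the origin; TF runs at -130.7° with length 23.4, so F = (-15.3, -17.7). ∠TFA = 130.3° gives FA at 180° from the x-axis; with |FA| = 13.0, A = (-28.3, -17.6). ∠FAP = 134.0° gives AP at 134° from the x-axis; with |AP| = 11.2, P = (-36.0, -9.54). ∠APE = 88.3° gives PE at 41.9° from the x-axis; with |PE| = 29.3, E = (-14.2, 10.0). ∠PEJ = 101.9° gives EJ at -36.2° from the x-axis; with |EJ| = 20.9, J = (2.69, -2.32). EJ ⟂ JG, so JG runs at -126°; with |JG| = 14.1, G = (-5.64, -13.7). Then |TG| = |G − T| = 14.8.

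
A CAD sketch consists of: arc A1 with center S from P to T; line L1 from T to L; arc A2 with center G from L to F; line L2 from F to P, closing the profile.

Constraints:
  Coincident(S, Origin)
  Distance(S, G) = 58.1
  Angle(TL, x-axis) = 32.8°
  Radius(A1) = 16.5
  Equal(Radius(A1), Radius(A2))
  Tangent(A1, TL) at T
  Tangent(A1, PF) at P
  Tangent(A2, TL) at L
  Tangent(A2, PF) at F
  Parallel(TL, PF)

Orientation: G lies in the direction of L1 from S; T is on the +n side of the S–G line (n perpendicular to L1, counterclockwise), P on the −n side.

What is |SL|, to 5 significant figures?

60.398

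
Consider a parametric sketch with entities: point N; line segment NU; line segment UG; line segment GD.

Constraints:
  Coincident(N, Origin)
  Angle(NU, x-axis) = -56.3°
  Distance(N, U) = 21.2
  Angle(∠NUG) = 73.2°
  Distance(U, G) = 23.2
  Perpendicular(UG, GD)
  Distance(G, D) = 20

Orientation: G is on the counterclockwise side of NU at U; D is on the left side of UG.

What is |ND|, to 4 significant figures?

17.08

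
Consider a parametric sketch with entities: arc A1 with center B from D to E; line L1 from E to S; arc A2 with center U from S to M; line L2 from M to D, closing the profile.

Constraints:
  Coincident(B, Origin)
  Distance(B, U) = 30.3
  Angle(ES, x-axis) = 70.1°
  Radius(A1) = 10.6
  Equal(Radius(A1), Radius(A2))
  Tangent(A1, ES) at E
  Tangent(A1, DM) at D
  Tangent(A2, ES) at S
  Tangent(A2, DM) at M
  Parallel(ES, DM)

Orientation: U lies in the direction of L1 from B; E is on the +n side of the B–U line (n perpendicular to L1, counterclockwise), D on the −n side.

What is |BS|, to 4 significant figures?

32.10

The slot axis is L1's direction at 70.1°, so u = (cos 70.1°, sin 70.1°) = (0.3404, 0.9403) and n = (−sin 70.1°, cos 70.1°) = (-0.9403, 0.3404). B is at the origin and U lies 30.3 along u from B, so U = 30.3·u = (10.31, 28.49). Tangency of A1 to both parallel lines with radius 10.6 puts E and D at B ± 10.6·n: E = (-9.967, 3.608), D = (9.967, -3.608). Equal radii place S and M the same way about U: S = U + 10.6·n = (0.3464, 32.10), M = U − 10.6·n = (20.28, 24.88). Then |BS| = |S − B| = 32.10.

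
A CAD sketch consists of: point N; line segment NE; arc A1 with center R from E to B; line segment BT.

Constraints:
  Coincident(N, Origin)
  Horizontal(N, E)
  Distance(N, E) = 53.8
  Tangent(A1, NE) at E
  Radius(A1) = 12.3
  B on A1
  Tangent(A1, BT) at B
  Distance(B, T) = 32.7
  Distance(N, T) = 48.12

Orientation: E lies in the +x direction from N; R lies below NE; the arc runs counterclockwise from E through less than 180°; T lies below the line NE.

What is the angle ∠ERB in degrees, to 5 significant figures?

67.346°

N is at the origin; N and E share the same y with |NE| = 53.8 and E on the +x side, so E = (53.800, 0.0000). Tangency of A1 to NE means the radius RE is perpendicular to NE, so R = E + (0, -12.3) = (53.800, -12.300). Since RB ⟂ BT (tangency), |RT| = √(12.3² + 32.7²) = 34.937 regardless of where B sits on A1. So T lies on both circle(N, 48.12) and circle(R, 34.937); the below-NE intersection is T = (29.854, -37.740). B is the foot of the tangent from T: B = (42.449, -7.5624).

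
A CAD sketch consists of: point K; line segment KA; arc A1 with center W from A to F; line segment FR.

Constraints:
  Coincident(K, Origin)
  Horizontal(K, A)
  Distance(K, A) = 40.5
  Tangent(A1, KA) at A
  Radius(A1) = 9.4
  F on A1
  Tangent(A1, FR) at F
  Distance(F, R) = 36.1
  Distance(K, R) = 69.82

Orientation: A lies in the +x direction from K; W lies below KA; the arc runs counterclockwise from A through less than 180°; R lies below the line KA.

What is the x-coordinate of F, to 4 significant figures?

32.89

Checks: |WA| = 9.400 ✓; |WF| = 9.400 ✓; ∠(WF, FR) = 90.00° ✓; |FR| = 36.10 ✓; |KR| = 69.82 ✓.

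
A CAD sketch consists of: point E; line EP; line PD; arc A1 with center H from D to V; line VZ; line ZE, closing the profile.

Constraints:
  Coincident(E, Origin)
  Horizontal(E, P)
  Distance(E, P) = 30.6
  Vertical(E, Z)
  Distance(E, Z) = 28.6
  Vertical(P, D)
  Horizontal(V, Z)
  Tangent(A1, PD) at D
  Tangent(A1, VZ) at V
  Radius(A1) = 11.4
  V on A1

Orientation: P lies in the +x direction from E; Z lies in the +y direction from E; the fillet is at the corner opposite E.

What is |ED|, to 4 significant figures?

35.10

E is at the origin; E and P share the same y with |EP| = 30.6 and P on the +x side, so P = (30.60, 0.000). E and Z share the same x with |EZ| = 28.6 and Z on the +y side, so Z = (0.000, 28.60). The virtual corner opposite E is at (30.60, 28.60). The tangent condition forces HD to be normal to PD and since A1 is tangent to VZ there, HV ⟂ VZ, with radius 11.4, so the center H sits 11.4 in from both sides at H = (19.20, 17.20). That places the tangent points at D = (30.60, 17.20) on PD and V = (19.20, 28.60) on VZ. Then |ED| = |D − E| = 35.10.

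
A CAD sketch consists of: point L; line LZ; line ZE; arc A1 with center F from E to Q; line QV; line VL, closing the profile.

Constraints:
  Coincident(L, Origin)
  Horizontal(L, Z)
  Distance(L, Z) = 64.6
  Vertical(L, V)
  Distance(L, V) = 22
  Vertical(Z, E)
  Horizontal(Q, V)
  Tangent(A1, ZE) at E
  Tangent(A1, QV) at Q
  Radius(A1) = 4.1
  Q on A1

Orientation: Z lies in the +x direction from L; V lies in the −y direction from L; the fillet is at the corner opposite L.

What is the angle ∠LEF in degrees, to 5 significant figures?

15.488°

The virtual corner opposite L is at (64.600, -22.000). The tangent condition forces FE to be normal to ZE and since A1 is tangent to QV there, FQ ⟂ QV, with radius 4.1, so the center F sits 4.1 in from both sides at F = (60.500, -17.900). That places the tangent points at E = (64.600, -17.900) on ZE and Q = (60.500, -22.000) on QV. Then cos ∠LEF = EL·EF / (|EL||EF|), giving 15.488°.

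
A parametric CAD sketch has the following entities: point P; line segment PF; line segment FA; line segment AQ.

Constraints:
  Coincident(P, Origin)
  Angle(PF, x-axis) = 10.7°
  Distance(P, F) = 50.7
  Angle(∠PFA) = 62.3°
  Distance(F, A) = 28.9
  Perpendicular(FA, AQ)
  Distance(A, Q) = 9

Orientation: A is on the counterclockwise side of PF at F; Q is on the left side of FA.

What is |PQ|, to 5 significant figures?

36.283

P is at the origin; PF runs at 10.7° with length 50.7, so F = 50.7·(cos 10.7°, sin 10.7°) = (49.818, 9.4133). ∠PFA = 62.3°, so FA runs at 10.7° + (180° − 62.3°) = 128.40° from the x-axis; with |FA| = 28.9, A = F + 28.9·(cos 128.40°, sin 128.40°) = (31.867, 32.062). FA ⟂ AQ; with |AQ| = 9.0 on the left of FA, Q = A + 9.0·(-0.78369, -0.62115) = (24.814, 26.472). Then |PQ| = |Q − P| = 36.283.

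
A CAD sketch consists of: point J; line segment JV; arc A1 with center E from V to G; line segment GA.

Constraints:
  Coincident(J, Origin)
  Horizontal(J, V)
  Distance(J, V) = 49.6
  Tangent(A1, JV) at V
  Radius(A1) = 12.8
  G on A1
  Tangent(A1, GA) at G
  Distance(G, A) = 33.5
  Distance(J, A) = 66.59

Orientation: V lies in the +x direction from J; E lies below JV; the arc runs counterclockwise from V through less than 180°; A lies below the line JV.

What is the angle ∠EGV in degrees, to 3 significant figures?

37.7°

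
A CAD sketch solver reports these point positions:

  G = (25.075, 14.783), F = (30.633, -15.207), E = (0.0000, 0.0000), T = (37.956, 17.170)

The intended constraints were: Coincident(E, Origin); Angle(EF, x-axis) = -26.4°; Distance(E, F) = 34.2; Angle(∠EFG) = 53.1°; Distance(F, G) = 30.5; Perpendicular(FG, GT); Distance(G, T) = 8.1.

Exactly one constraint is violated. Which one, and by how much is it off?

Distance(G, T) = 8.1 — off by 5.00.

E = (0.00, 0.00) ✓; EF at -26.40° ✓; |EF| = 34.20 ✓; ∠EFG = 53.10° ✓; |FG| = 30.50 ✓; ∠(FG, GT) = 90.00° ✓; |GT| = 13.10 ✗.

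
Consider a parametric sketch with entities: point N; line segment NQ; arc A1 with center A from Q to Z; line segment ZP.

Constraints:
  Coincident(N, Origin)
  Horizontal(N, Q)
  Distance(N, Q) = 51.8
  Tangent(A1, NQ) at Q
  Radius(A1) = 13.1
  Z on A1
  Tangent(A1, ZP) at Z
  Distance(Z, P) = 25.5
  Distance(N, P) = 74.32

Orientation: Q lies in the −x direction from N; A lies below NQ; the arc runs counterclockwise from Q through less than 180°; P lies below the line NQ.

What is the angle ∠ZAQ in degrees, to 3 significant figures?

94.3°

Checks: |AZ| = 13.10 ✓; ∠(AZ, ZP) = 90.00° ✓; |ZP| = 25.50 ✓; |NP| = 74.32 ✓.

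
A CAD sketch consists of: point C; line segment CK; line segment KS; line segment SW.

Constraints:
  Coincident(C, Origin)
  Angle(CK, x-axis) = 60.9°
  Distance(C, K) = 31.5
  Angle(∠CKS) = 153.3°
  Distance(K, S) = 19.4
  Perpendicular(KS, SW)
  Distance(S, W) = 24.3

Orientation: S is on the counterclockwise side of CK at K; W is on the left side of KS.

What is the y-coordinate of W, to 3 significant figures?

47.9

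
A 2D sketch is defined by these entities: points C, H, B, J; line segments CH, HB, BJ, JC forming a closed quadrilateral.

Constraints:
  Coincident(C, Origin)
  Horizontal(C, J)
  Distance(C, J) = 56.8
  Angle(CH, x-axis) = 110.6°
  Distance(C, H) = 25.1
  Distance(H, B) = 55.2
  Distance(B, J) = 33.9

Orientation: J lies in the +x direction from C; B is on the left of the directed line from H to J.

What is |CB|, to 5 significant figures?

55.812

C is at the origin; C and J share the same y with |CJ| = 56.8 and J in +x, so J = (56.8, 0). CH runs at 110.6° with |CH| = 25.1, so H = (-8.8312, 23.495). B is determined by |HB| = 55.2 and |BJ| = 33.9 together: it lies at the intersection of circle(H, 55.2) and circle(J, 33.9). With |HJ| = 69.710, the foot of the radical line on HJ is 48.467 from H and the perpendicular offset is √(55.2² − 48.467²) = 26.419. Taking the left-of-HJ solution: B = (45.705, 32.033).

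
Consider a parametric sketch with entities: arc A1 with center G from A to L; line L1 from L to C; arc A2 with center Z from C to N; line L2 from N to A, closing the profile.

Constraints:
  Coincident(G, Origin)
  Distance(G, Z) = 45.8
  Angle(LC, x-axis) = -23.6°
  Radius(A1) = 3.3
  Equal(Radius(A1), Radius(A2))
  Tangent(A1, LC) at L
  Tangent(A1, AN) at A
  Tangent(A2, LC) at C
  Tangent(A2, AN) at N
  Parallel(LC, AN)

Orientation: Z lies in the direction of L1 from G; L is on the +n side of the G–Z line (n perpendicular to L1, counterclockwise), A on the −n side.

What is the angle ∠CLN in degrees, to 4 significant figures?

8.200°

Tangency of A1 to both parallel lines with radius 3.3 puts L and A at G ± 3.3·n: L = (1.321, 3.024), A = (-1.321, -3.024). Equal radii place C and N the same way about Z: C = Z + 3.3·n = (43.29, -15.31), N = Z − 3.3·n = (40.65, -21.36). Then cos ∠CLN = LC·LN / (|LC||LN|), giving 8.200°.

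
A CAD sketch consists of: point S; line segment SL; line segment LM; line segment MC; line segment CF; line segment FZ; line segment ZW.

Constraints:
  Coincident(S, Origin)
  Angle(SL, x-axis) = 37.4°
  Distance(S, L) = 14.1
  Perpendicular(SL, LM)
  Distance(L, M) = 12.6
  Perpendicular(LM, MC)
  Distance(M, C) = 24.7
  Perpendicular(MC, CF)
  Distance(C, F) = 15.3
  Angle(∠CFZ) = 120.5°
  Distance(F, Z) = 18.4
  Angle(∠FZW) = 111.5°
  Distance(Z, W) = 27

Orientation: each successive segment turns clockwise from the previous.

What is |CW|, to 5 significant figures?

37.986

S is at the origin; SL runs at 37.4° with length 14.1, so L = (11.201, 8.5640). The perpendicularity gives LM at right angles to SL, so LM runs at -52.600°; with |LM| = 12.6, M = (18.854, -1.4456). LM is perpendicular to MC, so MC runs at -142.60°; with |MC| = 24.7, C = (-0.76786, -16.448). MC is perpendicular to CF, so CF runs at 127.40°; with |CF| = 15.3, F = (-10.061, -4.2933). ∠CFZ = 120.5° gives FZ at 67.900° from the x-axis; with |FZ| = 18.4, Z = (-3.1382, 12.755). ∠FZW = 111.5° gives ZW at -0.60000° from the x-axis; with |ZW| = 27.0, W = (23.860, 12.472). Then |CW| = |W − C| = 37.986.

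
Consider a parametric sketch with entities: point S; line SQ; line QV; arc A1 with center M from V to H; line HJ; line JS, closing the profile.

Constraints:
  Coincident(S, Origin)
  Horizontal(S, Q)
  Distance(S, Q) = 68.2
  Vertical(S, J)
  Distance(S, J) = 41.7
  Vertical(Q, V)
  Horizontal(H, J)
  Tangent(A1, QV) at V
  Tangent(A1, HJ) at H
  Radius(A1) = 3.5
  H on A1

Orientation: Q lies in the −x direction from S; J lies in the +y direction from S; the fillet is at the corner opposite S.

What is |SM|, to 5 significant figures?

75.135

S is at the origin; S and Q share the same y with |SQ| = 68.2 and Q on the −x side, so Q = (-68.200, 0.0000). SJ is vertical with |SJ| = 41.7 and J on the +y side, so J = (0.0000, 41.700). The virtual corner opposite S is at (-68.200, 41.700). Tangency of A1 to QV means the radius MV is perpendicular to QV and A1 meets HJ tangentially, so MH is at right angles to HJ, with radius 3.5, so the center M sits 3.5 in from both sides at M = (-64.700, 38.200). Then |SM| = |M − S| = 75.135.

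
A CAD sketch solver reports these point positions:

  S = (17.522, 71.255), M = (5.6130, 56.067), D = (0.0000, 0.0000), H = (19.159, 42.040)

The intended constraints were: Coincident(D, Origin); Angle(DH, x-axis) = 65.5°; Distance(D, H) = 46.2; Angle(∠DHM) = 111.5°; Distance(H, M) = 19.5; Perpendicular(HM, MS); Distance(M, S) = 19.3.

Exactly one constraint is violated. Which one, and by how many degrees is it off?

Perpendicular(HM, MS) — off by 7.90°.

D = (0.00, 0.00) ✓; DH at 65.50° ✓; |DH| = 46.20 ✓; ∠DHM = 111.5° ✓; |HM| = 19.50 ✓; ∠(HM, MS) = 82.10° ✗; |MS| = 19.30 ✓.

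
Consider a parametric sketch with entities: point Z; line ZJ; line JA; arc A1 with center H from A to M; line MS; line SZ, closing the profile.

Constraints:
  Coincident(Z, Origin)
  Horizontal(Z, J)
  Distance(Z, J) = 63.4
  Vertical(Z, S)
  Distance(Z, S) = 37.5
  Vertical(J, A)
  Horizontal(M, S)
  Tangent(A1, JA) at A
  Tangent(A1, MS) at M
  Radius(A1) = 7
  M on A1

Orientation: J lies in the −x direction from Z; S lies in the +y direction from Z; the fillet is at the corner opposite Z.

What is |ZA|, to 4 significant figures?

70.35

Z is at the origin; Z and J share the same y with |ZJ| = 63.4 and J on the −x side, so J = (-63.40, 0.000). ZS is vertical with |ZS| = 37.5 and S on the +y side, so S = (0.000, 37.50). The virtual corner opposite Z is at (-63.40, 37.50). Since A1 is tangent to JA there, HA ⟂ JA and the tangent condition forces HM to be normal to MS, with radius 7.0, so the center H sits 7.0 in from both sides at H = (-56.40, 30.50). That places the tangent points at A = (-63.40, 30.50) on JA and M = (-56.40, 37.50) on MS. Then |ZA| = |A − Z| = 70.35.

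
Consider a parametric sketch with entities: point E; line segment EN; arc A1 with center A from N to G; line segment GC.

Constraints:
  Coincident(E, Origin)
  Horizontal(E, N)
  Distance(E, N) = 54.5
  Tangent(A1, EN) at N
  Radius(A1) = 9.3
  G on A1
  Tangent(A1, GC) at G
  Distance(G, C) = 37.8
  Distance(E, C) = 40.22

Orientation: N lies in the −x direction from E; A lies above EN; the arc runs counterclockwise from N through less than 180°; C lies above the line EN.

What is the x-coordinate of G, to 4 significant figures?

-47.29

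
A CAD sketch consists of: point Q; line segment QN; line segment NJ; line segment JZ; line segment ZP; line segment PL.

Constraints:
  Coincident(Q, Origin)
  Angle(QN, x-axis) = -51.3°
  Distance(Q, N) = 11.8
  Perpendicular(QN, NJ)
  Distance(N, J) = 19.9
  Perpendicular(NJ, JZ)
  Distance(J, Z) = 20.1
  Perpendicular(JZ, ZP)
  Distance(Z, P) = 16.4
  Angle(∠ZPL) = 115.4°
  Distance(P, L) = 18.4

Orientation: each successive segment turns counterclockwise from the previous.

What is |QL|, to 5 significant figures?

9.4095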